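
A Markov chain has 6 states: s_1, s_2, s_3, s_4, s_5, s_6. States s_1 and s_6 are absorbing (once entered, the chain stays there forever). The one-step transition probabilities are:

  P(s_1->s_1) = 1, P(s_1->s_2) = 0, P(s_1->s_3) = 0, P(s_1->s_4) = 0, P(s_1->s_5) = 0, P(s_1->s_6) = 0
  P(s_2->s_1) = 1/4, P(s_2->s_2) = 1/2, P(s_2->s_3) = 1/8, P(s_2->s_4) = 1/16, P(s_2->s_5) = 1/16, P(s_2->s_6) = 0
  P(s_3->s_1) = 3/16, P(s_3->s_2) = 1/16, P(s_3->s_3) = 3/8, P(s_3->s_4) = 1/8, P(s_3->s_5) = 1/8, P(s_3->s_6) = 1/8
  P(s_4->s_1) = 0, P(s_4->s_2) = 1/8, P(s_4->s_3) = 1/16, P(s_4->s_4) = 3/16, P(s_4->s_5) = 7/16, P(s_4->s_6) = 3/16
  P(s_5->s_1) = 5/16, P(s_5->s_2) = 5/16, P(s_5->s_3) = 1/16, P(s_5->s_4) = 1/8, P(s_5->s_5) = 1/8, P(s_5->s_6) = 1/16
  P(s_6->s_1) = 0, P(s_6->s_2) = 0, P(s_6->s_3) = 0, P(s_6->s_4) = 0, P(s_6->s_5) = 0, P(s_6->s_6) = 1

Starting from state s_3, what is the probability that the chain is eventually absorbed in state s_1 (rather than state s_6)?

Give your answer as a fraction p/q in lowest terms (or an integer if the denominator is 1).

Answer: 1766/2661

Derivation:
Let a_i = P(absorbed in s_1 | start in state i).
Boundary conditions: a_s_1 = 1, a_s_6 = 0.
For each transient state i, a_i = sum_j P(i->j) * a_j:
  a_s_2 = 1/4*a_s_1 + 1/2*a_s_2 + 1/8*a_s_3 + 1/16*a_s_4 + 1/16*a_s_5 + 0*a_s_6
  a_s_3 = 3/16*a_s_1 + 1/16*a_s_2 + 3/8*a_s_3 + 1/8*a_s_4 + 1/8*a_s_5 + 1/8*a_s_6
  a_s_4 = 0*a_s_1 + 1/8*a_s_2 + 1/16*a_s_3 + 3/16*a_s_4 + 7/16*a_s_5 + 3/16*a_s_6
  a_s_5 = 5/16*a_s_1 + 5/16*a_s_2 + 1/16*a_s_3 + 1/8*a_s_4 + 1/8*a_s_5 + 1/16*a_s_6

Substituting a_s_1 = 1 and a_s_6 = 0, rearrange to (I - Q) a = r where r[i] = P(i -> s_1):
  [1/2, -1/8, -1/16, -1/16] . (a_s_2, a_s_3, a_s_4, a_s_5) = 1/4
  [-1/16, 5/8, -1/8, -1/8] . (a_s_2, a_s_3, a_s_4, a_s_5) = 3/16
  [-1/8, -1/16, 13/16, -7/16] . (a_s_2, a_s_3, a_s_4, a_s_5) = 0
  [-5/16, -1/16, -1/8, 7/8] . (a_s_2, a_s_3, a_s_4, a_s_5) = 5/16

Solving yields:
  a_s_2 = 2237/2661
  a_s_3 = 1766/2661
  a_s_4 = 538/887
  a_s_5 = 702/887

Starting state is s_3, so the absorption probability is a_s_3 = 1766/2661.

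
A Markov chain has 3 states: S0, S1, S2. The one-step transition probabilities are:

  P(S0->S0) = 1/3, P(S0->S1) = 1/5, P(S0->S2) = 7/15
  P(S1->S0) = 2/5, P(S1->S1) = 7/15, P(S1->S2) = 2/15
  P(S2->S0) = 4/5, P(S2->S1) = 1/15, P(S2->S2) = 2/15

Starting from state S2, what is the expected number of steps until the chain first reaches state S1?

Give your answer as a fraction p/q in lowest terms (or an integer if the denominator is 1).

Answer: 165/23

Derivation:
Let h_i = expected steps to first reach S1 from state i.
Boundary: h_S1 = 0.
First-step equations for the other states:
  h_S0 = 1 + 1/3*h_S0 + 1/5*h_S1 + 7/15*h_S2
  h_S2 = 1 + 4/5*h_S0 + 1/15*h_S1 + 2/15*h_S2

Substituting h_S1 = 0 and rearranging gives the linear system (I - Q) h = 1:
  [2/3, -7/15] . (h_S0, h_S2) = 1
  [-4/5, 13/15] . (h_S0, h_S2) = 1

Solving yields:
  h_S0 = 150/23
  h_S2 = 165/23

Starting state is S2, so the expected hitting time is h_S2 = 165/23.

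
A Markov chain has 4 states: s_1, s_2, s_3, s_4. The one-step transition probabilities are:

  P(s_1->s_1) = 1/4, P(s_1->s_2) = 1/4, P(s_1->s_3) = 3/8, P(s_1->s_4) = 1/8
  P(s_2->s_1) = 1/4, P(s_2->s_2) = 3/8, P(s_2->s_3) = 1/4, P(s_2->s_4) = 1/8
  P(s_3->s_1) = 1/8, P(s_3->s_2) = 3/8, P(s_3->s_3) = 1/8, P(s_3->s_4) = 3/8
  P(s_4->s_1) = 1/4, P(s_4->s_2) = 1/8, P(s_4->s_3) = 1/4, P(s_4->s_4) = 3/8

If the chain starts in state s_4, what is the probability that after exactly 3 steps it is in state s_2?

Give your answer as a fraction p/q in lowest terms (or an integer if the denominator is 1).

Answer: 71/256

Derivation:
Computing P^3 by repeated multiplication:
P^1 =
  s_1: [1/4, 1/4, 3/8, 1/8]
  s_2: [1/4, 3/8, 1/4, 1/8]
  s_3: [1/8, 3/8, 1/8, 3/8]
  s_4: [1/4, 1/8, 1/4, 3/8]
P^2 =
  s_1: [13/64, 5/16, 15/64, 1/4]
  s_2: [7/32, 5/16, 1/4, 7/32]
  s_3: [15/64, 17/64, 1/4, 1/4]
  s_4: [7/32, 1/4, 1/4, 9/32]
P^3 =
  s_1: [113/512, 147/512, 63/256, 63/256]
  s_2: [7/32, 75/256, 63/256, 31/128]
  s_3: [7/32, 145/512, 127/512, 1/4]
  s_4: [7/32, 71/256, 63/256, 33/128]

(P^3)[s_4 -> s_2] = 71/256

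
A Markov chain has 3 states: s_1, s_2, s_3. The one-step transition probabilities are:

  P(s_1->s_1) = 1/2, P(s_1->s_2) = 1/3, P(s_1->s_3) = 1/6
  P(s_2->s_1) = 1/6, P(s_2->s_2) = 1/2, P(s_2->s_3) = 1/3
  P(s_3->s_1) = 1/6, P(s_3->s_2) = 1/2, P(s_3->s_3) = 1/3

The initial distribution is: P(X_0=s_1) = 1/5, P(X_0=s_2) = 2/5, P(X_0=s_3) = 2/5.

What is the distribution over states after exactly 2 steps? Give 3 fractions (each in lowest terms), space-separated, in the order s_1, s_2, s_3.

Propagating the distribution step by step (d_{t+1} = d_t * P):
d_0 = (s_1=1/5, s_2=2/5, s_3=2/5)
  d_1[s_1] = 1/5*1/2 + 2/5*1/6 + 2/5*1/6 = 7/30
  d_1[s_2] = 1/5*1/3 + 2/5*1/2 + 2/5*1/2 = 7/15
  d_1[s_3] = 1/5*1/6 + 2/5*1/3 + 2/5*1/3 = 3/10
d_1 = (s_1=7/30, s_2=7/15, s_3=3/10)
  d_2[s_1] = 7/30*1/2 + 7/15*1/6 + 3/10*1/6 = 11/45
  d_2[s_2] = 7/30*1/3 + 7/15*1/2 + 3/10*1/2 = 83/180
  d_2[s_3] = 7/30*1/6 + 7/15*1/3 + 3/10*1/3 = 53/180
d_2 = (s_1=11/45, s_2=83/180, s_3=53/180)

Answer: 11/45 83/180 53/180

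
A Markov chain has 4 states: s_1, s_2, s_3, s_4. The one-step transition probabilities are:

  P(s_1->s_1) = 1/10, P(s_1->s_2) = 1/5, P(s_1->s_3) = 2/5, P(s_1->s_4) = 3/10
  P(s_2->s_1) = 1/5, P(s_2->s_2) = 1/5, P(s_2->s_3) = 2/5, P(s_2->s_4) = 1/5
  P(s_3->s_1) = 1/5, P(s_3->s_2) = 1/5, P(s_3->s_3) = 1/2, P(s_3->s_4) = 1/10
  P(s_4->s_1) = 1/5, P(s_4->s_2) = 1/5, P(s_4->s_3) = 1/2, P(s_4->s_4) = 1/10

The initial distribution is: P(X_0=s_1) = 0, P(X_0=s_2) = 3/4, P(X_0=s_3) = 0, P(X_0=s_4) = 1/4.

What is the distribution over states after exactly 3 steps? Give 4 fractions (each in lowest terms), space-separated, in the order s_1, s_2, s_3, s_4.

Propagating the distribution step by step (d_{t+1} = d_t * P):
d_0 = (s_1=0, s_2=3/4, s_3=0, s_4=1/4)
  d_1[s_1] = 0*1/10 + 3/4*1/5 + 0*1/5 + 1/4*1/5 = 1/5
  d_1[s_2] = 0*1/5 + 3/4*1/5 + 0*1/5 + 1/4*1/5 = 1/5
  d_1[s_3] = 0*2/5 + 3/4*2/5 + 0*1/2 + 1/4*1/2 = 17/40
  d_1[s_4] = 0*3/10 + 3/4*1/5 + 0*1/10 + 1/4*1/10 = 7/40
d_1 = (s_1=1/5, s_2=1/5, s_3=17/40, s_4=7/40)
  d_2[s_1] = 1/5*1/10 + 1/5*1/5 + 17/40*1/5 + 7/40*1/5 = 9/50
  d_2[s_2] = 1/5*1/5 + 1/5*1/5 + 17/40*1/5 + 7/40*1/5 = 1/5
  d_2[s_3] = 1/5*2/5 + 1/5*2/5 + 17/40*1/2 + 7/40*1/2 = 23/50
  d_2[s_4] = 1/5*3/10 + 1/5*1/5 + 17/40*1/10 + 7/40*1/10 = 4/25
d_2 = (s_1=9/50, s_2=1/5, s_3=23/50, s_4=4/25)
  d_3[s_1] = 9/50*1/10 + 1/5*1/5 + 23/50*1/5 + 4/25*1/5 = 91/500
  d_3[s_2] = 9/50*1/5 + 1/5*1/5 + 23/50*1/5 + 4/25*1/5 = 1/5
  d_3[s_3] = 9/50*2/5 + 1/5*2/5 + 23/50*1/2 + 4/25*1/2 = 231/500
  d_3[s_4] = 9/50*3/10 + 1/5*1/5 + 23/50*1/10 + 4/25*1/10 = 39/250
d_3 = (s_1=91/500, s_2=1/5, s_3=231/500, s_4=39/250)

Answer: 91/500 1/5 231/500 39/250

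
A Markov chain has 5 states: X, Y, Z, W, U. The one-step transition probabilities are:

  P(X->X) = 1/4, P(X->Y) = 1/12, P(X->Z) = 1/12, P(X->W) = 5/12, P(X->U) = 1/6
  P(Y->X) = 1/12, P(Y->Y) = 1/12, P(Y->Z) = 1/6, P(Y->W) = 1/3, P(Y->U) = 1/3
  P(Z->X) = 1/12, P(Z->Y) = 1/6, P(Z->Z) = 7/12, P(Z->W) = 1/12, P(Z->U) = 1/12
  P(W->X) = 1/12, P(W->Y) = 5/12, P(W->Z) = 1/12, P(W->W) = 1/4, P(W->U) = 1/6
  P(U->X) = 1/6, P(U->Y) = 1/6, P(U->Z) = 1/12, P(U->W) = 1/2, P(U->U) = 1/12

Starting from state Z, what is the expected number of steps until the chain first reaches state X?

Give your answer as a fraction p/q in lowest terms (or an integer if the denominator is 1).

Let h_i = expected steps to first reach X from state i.
Boundary: h_X = 0.
First-step equations for the other states:
  h_Y = 1 + 1/12*h_X + 1/12*h_Y + 1/6*h_Z + 1/3*h_W + 1/3*h_U
  h_Z = 1 + 1/12*h_X + 1/6*h_Y + 7/12*h_Z + 1/12*h_W + 1/12*h_U
  h_W = 1 + 1/12*h_X + 5/12*h_Y + 1/12*h_Z + 1/4*h_W + 1/6*h_U
  h_U = 1 + 1/6*h_X + 1/6*h_Y + 1/12*h_Z + 1/2*h_W + 1/12*h_U

Substituting h_X = 0 and rearranging gives the linear system (I - Q) h = 1:
  [11/12, -1/6, -1/3, -1/3] . (h_Y, h_Z, h_W, h_U) = 1
  [-1/6, 5/12, -1/12, -1/12] . (h_Y, h_Z, h_W, h_U) = 1
  [-5/12, -1/12, 3/4, -1/6] . (h_Y, h_Z, h_W, h_U) = 1
  [-1/6, -1/12, -1/2, 11/12] . (h_Y, h_Z, h_W, h_U) = 1

Solving yields:
  h_Y = 476/47
  h_Z = 488/47
  h_W = 480/47
  h_U = 444/47

Starting state is Z, so the expected hitting time is h_Z = 488/47.

Answer: 488/47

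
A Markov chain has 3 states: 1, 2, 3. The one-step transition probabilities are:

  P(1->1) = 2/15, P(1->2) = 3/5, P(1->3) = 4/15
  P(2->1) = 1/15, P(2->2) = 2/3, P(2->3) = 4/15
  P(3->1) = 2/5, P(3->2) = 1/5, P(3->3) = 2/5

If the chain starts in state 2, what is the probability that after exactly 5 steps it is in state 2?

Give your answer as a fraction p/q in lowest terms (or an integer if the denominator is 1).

Answer: 77618/151875

Derivation:
Computing P^5 by repeated multiplication:
P^1 =
  1: [2/15, 3/5, 4/15]
  2: [1/15, 2/3, 4/15]
  3: [2/5, 1/5, 2/5]
P^2 =
  1: [37/225, 8/15, 68/225]
  2: [4/25, 121/225, 68/225]
  3: [17/75, 34/75, 8/25]
P^3 =
  1: [602/3375, 193/375, 1036/3375]
  2: [601/3375, 1738/3375, 1036/3375]
  3: [212/1125, 113/225, 116/375]
P^4 =
  1: [9157/50625, 8632/16875, 15572/50625]
  2: [3052/16875, 25897/50625, 15572/50625]
  3: [3077/16875, 8602/16875, 1732/5625]
P^5 =
  1: [137642/759375, 43121/84375, 233644/759375]
  2: [137641/759375, 77618/151875, 233644/759375]
  3: [45932/253125, 129301/253125, 25964/84375]

(P^5)[2 -> 2] = 77618/151875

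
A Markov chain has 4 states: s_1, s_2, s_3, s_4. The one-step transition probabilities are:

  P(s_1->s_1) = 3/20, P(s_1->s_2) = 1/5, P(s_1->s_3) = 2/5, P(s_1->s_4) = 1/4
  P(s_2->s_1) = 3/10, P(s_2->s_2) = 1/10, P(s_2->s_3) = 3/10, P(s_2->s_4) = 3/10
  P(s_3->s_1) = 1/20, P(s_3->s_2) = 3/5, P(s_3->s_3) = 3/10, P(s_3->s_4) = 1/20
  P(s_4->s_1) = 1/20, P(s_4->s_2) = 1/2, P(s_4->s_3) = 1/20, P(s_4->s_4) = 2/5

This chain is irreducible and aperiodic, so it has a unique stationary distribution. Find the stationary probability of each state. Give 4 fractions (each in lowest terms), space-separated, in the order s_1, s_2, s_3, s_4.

The stationary distribution satisfies pi = pi * P, i.e.:
  pi_s_1 = 3/20*pi_s_1 + 3/10*pi_s_2 + 1/20*pi_s_3 + 1/20*pi_s_4
  pi_s_2 = 1/5*pi_s_1 + 1/10*pi_s_2 + 3/5*pi_s_3 + 1/2*pi_s_4
  pi_s_3 = 2/5*pi_s_1 + 3/10*pi_s_2 + 3/10*pi_s_3 + 1/20*pi_s_4
  pi_s_4 = 1/4*pi_s_1 + 3/10*pi_s_2 + 1/20*pi_s_3 + 2/5*pi_s_4
with normalization: pi_s_1 + pi_s_2 + pi_s_3 + pi_s_4 = 1.

Using the first 3 balance equations plus normalization, the linear system A*pi = b is:
  [-17/20, 3/10, 1/20, 1/20] . pi = 0
  [1/5, -9/10, 3/5, 1/2] . pi = 0
  [2/5, 3/10, -7/10, 1/20] . pi = 0
  [1, 1, 1, 1] . pi = 1

Solving yields:
  pi_s_1 = 117/776
  pi_s_2 = 133/388
  pi_s_3 = 195/776
  pi_s_4 = 99/388

Verification (pi * P):
  117/776*3/20 + 133/388*3/10 + 195/776*1/20 + 99/388*1/20 = 117/776 = pi_s_1  (ok)
  117/776*1/5 + 133/388*1/10 + 195/776*3/5 + 99/388*1/2 = 133/388 = pi_s_2  (ok)
  117/776*2/5 + 133/388*3/10 + 195/776*3/10 + 99/388*1/20 = 195/776 = pi_s_3  (ok)
  117/776*1/4 + 133/388*3/10 + 195/776*1/20 + 99/388*2/5 = 99/388 = pi_s_4  (ok)

Answer: 117/776 133/388 195/776 99/388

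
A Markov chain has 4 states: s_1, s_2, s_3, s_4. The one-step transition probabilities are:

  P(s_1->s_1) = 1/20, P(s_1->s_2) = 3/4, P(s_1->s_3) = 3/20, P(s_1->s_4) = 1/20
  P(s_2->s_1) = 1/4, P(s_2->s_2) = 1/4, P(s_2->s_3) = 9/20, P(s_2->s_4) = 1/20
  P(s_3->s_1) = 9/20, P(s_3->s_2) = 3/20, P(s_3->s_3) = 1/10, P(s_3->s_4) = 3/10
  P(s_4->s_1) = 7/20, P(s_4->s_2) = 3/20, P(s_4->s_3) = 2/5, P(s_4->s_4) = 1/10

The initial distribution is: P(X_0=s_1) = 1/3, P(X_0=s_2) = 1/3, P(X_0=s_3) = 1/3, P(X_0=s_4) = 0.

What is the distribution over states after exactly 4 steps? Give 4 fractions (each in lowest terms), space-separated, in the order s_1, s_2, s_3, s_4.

Propagating the distribution step by step (d_{t+1} = d_t * P):
d_0 = (s_1=1/3, s_2=1/3, s_3=1/3, s_4=0)
  d_1[s_1] = 1/3*1/20 + 1/3*1/4 + 1/3*9/20 + 0*7/20 = 1/4
  d_1[s_2] = 1/3*3/4 + 1/3*1/4 + 1/3*3/20 + 0*3/20 = 23/60
  d_1[s_3] = 1/3*3/20 + 1/3*9/20 + 1/3*1/10 + 0*2/5 = 7/30
  d_1[s_4] = 1/3*1/20 + 1/3*1/20 + 1/3*3/10 + 0*1/10 = 2/15
d_1 = (s_1=1/4, s_2=23/60, s_3=7/30, s_4=2/15)
  d_2[s_1] = 1/4*1/20 + 23/60*1/4 + 7/30*9/20 + 2/15*7/20 = 13/50
  d_2[s_2] = 1/4*3/4 + 23/60*1/4 + 7/30*3/20 + 2/15*3/20 = 203/600
  d_2[s_3] = 1/4*3/20 + 23/60*9/20 + 7/30*1/10 + 2/15*2/5 = 43/150
  d_2[s_4] = 1/4*1/20 + 23/60*1/20 + 7/30*3/10 + 2/15*1/10 = 23/200
d_2 = (s_1=13/50, s_2=203/600, s_3=43/150, s_4=23/200)
  d_3[s_1] = 13/50*1/20 + 203/600*1/4 + 43/150*9/20 + 23/200*7/20 = 1601/6000
  d_3[s_2] = 13/50*3/4 + 203/600*1/4 + 43/150*3/20 + 23/200*3/20 = 2039/6000
  d_3[s_3] = 13/50*3/20 + 203/600*9/20 + 43/150*1/10 + 23/200*2/5 = 3191/12000
  d_3[s_4] = 13/50*1/20 + 203/600*1/20 + 43/150*3/10 + 23/200*1/10 = 1529/12000
d_3 = (s_1=1601/6000, s_2=2039/6000, s_3=3191/12000, s_4=1529/12000)
  d_4[s_1] = 1601/6000*1/20 + 2039/6000*1/4 + 3191/12000*9/20 + 1529/12000*7/20 = 31507/120000
  d_4[s_2] = 1601/6000*3/4 + 2039/6000*1/4 + 3191/12000*3/20 + 1529/12000*3/20 = 4129/12000
  d_4[s_3] = 1601/6000*3/20 + 2039/6000*9/20 + 3191/12000*1/10 + 1529/12000*2/5 = 32461/120000
  d_4[s_4] = 1601/6000*1/20 + 2039/6000*1/20 + 3191/12000*3/10 + 1529/12000*1/10 = 2457/20000
d_4 = (s_1=31507/120000, s_2=4129/12000, s_3=32461/120000, s_4=2457/20000)

Answer: 31507/120000 4129/12000 32461/120000 2457/20000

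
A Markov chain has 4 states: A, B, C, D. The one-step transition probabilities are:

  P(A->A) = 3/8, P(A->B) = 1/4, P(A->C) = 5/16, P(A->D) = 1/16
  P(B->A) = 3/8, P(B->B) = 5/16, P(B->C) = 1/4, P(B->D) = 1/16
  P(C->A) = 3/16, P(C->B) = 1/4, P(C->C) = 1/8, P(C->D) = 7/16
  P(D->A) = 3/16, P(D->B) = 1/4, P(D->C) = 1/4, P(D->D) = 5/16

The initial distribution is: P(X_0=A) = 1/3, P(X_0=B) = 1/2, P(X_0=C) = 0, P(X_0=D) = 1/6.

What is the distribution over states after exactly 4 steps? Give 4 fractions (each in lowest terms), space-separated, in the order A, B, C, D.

Answer: 4797/16384 34953/131072 93785/393216 19861/98304

Derivation:
Propagating the distribution step by step (d_{t+1} = d_t * P):
d_0 = (A=1/3, B=1/2, C=0, D=1/6)
  d_1[A] = 1/3*3/8 + 1/2*3/8 + 0*3/16 + 1/6*3/16 = 11/32
  d_1[B] = 1/3*1/4 + 1/2*5/16 + 0*1/4 + 1/6*1/4 = 9/32
  d_1[C] = 1/3*5/16 + 1/2*1/4 + 0*1/8 + 1/6*1/4 = 13/48
  d_1[D] = 1/3*1/16 + 1/2*1/16 + 0*7/16 + 1/6*5/16 = 5/48
d_1 = (A=11/32, B=9/32, C=13/48, D=5/48)
  d_2[A] = 11/32*3/8 + 9/32*3/8 + 13/48*3/16 + 5/48*3/16 = 39/128
  d_2[B] = 11/32*1/4 + 9/32*5/16 + 13/48*1/4 + 5/48*1/4 = 137/512
  d_2[C] = 11/32*5/16 + 9/32*1/4 + 13/48*1/8 + 5/48*1/4 = 365/1536
  d_2[D] = 11/32*1/16 + 9/32*1/16 + 13/48*7/16 + 5/48*5/16 = 73/384
d_2 = (A=39/128, B=137/512, C=365/1536, D=73/384)
  d_3[A] = 39/128*3/8 + 137/512*3/8 + 365/1536*3/16 + 73/384*3/16 = 2415/8192
  d_3[B] = 39/128*1/4 + 137/512*5/16 + 365/1536*1/4 + 73/384*1/4 = 2185/8192
  d_3[C] = 39/128*5/16 + 137/512*1/4 + 365/1536*1/8 + 73/384*1/4 = 2941/12288
  d_3[D] = 39/128*1/16 + 137/512*1/16 + 365/1536*7/16 + 73/384*5/16 = 2447/12288
d_3 = (A=2415/8192, B=2185/8192, C=2941/12288, D=2447/12288)
  d_4[A] = 2415/8192*3/8 + 2185/8192*3/8 + 2941/12288*3/16 + 2447/12288*3/16 = 4797/16384
  d_4[B] = 2415/8192*1/4 + 2185/8192*5/16 + 2941/12288*1/4 + 2447/12288*1/4 = 34953/131072
  d_4[C] = 2415/8192*5/16 + 2185/8192*1/4 + 2941/12288*1/8 + 2447/12288*1/4 = 93785/393216
  d_4[D] = 2415/8192*1/16 + 2185/8192*1/16 + 2941/12288*7/16 + 2447/12288*5/16 = 19861/98304
d_4 = (A=4797/16384, B=34953/131072, C=93785/393216, D=19861/98304)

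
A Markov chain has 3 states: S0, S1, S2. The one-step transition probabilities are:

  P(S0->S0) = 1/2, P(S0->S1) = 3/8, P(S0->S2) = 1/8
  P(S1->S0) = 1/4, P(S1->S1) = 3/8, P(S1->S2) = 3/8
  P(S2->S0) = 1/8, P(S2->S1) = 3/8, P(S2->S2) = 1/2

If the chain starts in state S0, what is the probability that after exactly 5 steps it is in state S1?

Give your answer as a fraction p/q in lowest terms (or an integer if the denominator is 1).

Computing P^5 by repeated multiplication:
P^1 =
  S0: [1/2, 3/8, 1/8]
  S1: [1/4, 3/8, 3/8]
  S2: [1/8, 3/8, 1/2]
P^2 =
  S0: [23/64, 3/8, 17/64]
  S1: [17/64, 3/8, 23/64]
  S2: [7/32, 3/8, 13/32]
P^3 =
  S0: [157/512, 3/8, 163/512]
  S1: [139/512, 3/8, 181/512]
  S2: [65/256, 3/8, 95/256]
P^4 =
  S0: [1175/4096, 3/8, 1385/4096]
  S1: [1121/4096, 3/8, 1439/4096]
  S2: [547/2048, 3/8, 733/2048]
P^5 =
  S0: [9157/32768, 3/8, 11323/32768]
  S1: [8995/32768, 3/8, 11485/32768]
  S2: [4457/16384, 3/8, 5783/16384]

(P^5)[S0 -> S1] = 3/8

Answer: 3/8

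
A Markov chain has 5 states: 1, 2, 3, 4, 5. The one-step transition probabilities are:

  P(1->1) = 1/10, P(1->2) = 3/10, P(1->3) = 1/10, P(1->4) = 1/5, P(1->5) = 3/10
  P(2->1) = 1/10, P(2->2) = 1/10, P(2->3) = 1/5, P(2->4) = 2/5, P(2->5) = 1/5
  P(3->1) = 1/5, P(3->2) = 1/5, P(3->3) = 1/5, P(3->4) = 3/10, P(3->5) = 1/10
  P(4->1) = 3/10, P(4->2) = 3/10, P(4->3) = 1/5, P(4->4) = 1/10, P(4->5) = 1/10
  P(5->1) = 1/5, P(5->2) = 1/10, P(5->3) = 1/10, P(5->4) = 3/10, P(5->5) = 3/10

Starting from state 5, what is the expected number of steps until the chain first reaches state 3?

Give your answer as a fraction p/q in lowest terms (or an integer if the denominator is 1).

Let h_i = expected steps to first reach 3 from state i.
Boundary: h_3 = 0.
First-step equations for the other states:
  h_1 = 1 + 1/10*h_1 + 3/10*h_2 + 1/10*h_3 + 1/5*h_4 + 3/10*h_5
  h_2 = 1 + 1/10*h_1 + 1/10*h_2 + 1/5*h_3 + 2/5*h_4 + 1/5*h_5
  h_4 = 1 + 3/10*h_1 + 3/10*h_2 + 1/5*h_3 + 1/10*h_4 + 1/10*h_5
  h_5 = 1 + 1/5*h_1 + 1/10*h_2 + 1/10*h_3 + 3/10*h_4 + 3/10*h_5

Substituting h_3 = 0 and rearranging gives the linear system (I - Q) h = 1:
  [9/10, -3/10, -1/5, -3/10] . (h_1, h_2, h_4, h_5) = 1
  [-1/10, 9/10, -2/5, -1/5] . (h_1, h_2, h_4, h_5) = 1
  [-3/10, -3/10, 9/10, -1/10] . (h_1, h_2, h_4, h_5) = 1
  [-1/5, -1/10, -3/10, 7/10] . (h_1, h_2, h_4, h_5) = 1

Solving yields:
  h_1 = 13140/1909
  h_2 = 11830/1909
  h_4 = 11920/1909
  h_5 = 160/23

Starting state is 5, so the expected hitting time is h_5 = 160/23.

Answer: 160/23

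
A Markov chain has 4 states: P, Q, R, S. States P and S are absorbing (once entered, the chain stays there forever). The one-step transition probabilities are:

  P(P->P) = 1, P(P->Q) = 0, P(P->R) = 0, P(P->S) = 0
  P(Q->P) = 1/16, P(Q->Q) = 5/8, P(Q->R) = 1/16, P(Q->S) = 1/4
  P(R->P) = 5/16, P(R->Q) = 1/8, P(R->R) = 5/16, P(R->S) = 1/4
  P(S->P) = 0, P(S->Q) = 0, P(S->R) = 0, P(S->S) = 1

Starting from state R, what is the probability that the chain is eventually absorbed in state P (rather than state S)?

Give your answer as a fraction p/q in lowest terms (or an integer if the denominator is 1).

Answer: 1/2

Derivation:
Let a_i = P(absorbed in P | start in state i).
Boundary conditions: a_P = 1, a_S = 0.
For each transient state i, a_i = sum_j P(i->j) * a_j:
  a_Q = 1/16*a_P + 5/8*a_Q + 1/16*a_R + 1/4*a_S
  a_R = 5/16*a_P + 1/8*a_Q + 5/16*a_R + 1/4*a_S

Substituting a_P = 1 and a_S = 0, rearrange to (I - Q) a = r where r[i] = P(i -> P):
  [3/8, -1/16] . (a_Q, a_R) = 1/16
  [-1/8, 11/16] . (a_Q, a_R) = 5/16

Solving yields:
  a_Q = 1/4
  a_R = 1/2

Starting state is R, so the absorption probability is a_R = 1/2.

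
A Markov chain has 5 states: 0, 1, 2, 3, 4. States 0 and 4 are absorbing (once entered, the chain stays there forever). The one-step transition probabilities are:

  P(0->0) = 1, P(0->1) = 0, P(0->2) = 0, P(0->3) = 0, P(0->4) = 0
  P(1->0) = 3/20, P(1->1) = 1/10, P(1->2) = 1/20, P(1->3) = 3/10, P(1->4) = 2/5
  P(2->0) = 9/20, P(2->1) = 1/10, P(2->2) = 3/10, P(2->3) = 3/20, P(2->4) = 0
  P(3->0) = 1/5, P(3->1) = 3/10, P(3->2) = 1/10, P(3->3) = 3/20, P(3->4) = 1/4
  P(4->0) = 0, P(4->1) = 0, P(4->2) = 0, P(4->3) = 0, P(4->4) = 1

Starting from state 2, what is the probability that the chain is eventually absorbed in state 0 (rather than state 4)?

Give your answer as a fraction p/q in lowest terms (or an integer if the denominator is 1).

Let a_i = P(absorbed in 0 | start in state i).
Boundary conditions: a_0 = 1, a_4 = 0.
For each transient state i, a_i = sum_j P(i->j) * a_j:
  a_1 = 3/20*a_0 + 1/10*a_1 + 1/20*a_2 + 3/10*a_3 + 2/5*a_4
  a_2 = 9/20*a_0 + 1/10*a_1 + 3/10*a_2 + 3/20*a_3 + 0*a_4
  a_3 = 1/5*a_0 + 3/10*a_1 + 1/10*a_2 + 3/20*a_3 + 1/4*a_4

Substituting a_0 = 1 and a_4 = 0, rearrange to (I - Q) a = r where r[i] = P(i -> 0):
  [9/10, -1/20, -3/10] . (a_1, a_2, a_3) = 3/20
  [-1/10, 7/10, -3/20] . (a_1, a_2, a_3) = 9/20
  [-3/10, -1/10, 17/20] . (a_1, a_2, a_3) = 1/5

Solving yields:
  a_1 = 45/124
  a_2 = 1425/1798
  a_3 = 821/1798

Starting state is 2, so the absorption probability is a_2 = 1425/1798.

Answer: 1425/1798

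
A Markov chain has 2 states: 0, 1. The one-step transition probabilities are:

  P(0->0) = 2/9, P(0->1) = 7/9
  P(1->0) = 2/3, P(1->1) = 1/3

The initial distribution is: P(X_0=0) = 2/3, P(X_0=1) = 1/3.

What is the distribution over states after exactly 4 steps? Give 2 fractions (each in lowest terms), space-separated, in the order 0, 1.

Answer: 9242/19683 10441/19683

Derivation:
Propagating the distribution step by step (d_{t+1} = d_t * P):
d_0 = (0=2/3, 1=1/3)
  d_1[0] = 2/3*2/9 + 1/3*2/3 = 10/27
  d_1[1] = 2/3*7/9 + 1/3*1/3 = 17/27
d_1 = (0=10/27, 1=17/27)
  d_2[0] = 10/27*2/9 + 17/27*2/3 = 122/243
  d_2[1] = 10/27*7/9 + 17/27*1/3 = 121/243
d_2 = (0=122/243, 1=121/243)
  d_3[0] = 122/243*2/9 + 121/243*2/3 = 970/2187
  d_3[1] = 122/243*7/9 + 121/243*1/3 = 1217/2187
d_3 = (0=970/2187, 1=1217/2187)
  d_4[0] = 970/2187*2/9 + 1217/2187*2/3 = 9242/19683
  d_4[1] = 970/2187*7/9 + 1217/2187*1/3 = 10441/19683
d_4 = (0=9242/19683, 1=10441/19683)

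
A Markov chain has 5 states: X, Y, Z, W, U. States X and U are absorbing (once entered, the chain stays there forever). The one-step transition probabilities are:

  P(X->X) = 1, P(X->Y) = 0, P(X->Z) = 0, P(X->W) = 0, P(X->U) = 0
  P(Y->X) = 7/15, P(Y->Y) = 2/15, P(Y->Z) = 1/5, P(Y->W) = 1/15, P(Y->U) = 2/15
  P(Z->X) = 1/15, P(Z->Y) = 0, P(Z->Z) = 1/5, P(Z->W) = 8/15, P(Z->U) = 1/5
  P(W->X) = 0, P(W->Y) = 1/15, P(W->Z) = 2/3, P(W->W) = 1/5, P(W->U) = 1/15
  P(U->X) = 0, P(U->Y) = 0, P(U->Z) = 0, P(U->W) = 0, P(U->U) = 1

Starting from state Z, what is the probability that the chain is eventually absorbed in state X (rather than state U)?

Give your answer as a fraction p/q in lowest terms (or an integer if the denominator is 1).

Let a_i = P(absorbed in X | start in state i).
Boundary conditions: a_X = 1, a_U = 0.
For each transient state i, a_i = sum_j P(i->j) * a_j:
  a_Y = 7/15*a_X + 2/15*a_Y + 1/5*a_Z + 1/15*a_W + 2/15*a_U
  a_Z = 1/15*a_X + 0*a_Y + 1/5*a_Z + 8/15*a_W + 1/5*a_U
  a_W = 0*a_X + 1/15*a_Y + 2/3*a_Z + 1/5*a_W + 1/15*a_U

Substituting a_X = 1 and a_U = 0, rearrange to (I - Q) a = r where r[i] = P(i -> X):
  [13/15, -1/5, -1/15] . (a_Y, a_Z, a_W) = 7/15
  [0, 4/5, -8/15] . (a_Y, a_Z, a_W) = 1/15
  [-1/15, -2/3, 4/5] . (a_Y, a_Z, a_W) = 0

Solving yields:
  a_Y = 247/398
  a_Z = 211/796
  a_W = 217/796

Starting state is Z, so the absorption probability is a_Z = 211/796.

Answer: 211/796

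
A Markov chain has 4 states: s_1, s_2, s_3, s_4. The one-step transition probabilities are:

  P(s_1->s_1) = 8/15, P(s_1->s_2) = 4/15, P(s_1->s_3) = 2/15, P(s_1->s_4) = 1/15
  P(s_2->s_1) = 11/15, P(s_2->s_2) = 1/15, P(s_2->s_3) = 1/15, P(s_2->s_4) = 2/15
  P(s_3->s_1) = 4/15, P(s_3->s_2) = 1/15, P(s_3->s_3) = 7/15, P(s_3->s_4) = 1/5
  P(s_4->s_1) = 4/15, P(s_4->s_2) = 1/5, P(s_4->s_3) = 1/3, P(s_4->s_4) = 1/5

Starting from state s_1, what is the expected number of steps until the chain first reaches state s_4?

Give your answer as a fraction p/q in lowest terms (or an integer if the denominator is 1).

Let h_i = expected steps to first reach s_4 from state i.
Boundary: h_s_4 = 0.
First-step equations for the other states:
  h_s_1 = 1 + 8/15*h_s_1 + 4/15*h_s_2 + 2/15*h_s_3 + 1/15*h_s_4
  h_s_2 = 1 + 11/15*h_s_1 + 1/15*h_s_2 + 1/15*h_s_3 + 2/15*h_s_4
  h_s_3 = 1 + 4/15*h_s_1 + 1/15*h_s_2 + 7/15*h_s_3 + 1/5*h_s_4

Substituting h_s_4 = 0 and rearranging gives the linear system (I - Q) h = 1:
  [7/15, -4/15, -2/15] . (h_s_1, h_s_2, h_s_3) = 1
  [-11/15, 14/15, -1/15] . (h_s_1, h_s_2, h_s_3) = 1
  [-4/15, -1/15, 8/15] . (h_s_1, h_s_2, h_s_3) = 1

Solving yields:
  h_s_1 = 531/55
  h_s_2 = 507/55
  h_s_3 = 432/55

Starting state is s_1, so the expected hitting time is h_s_1 = 531/55.

Answer: 531/55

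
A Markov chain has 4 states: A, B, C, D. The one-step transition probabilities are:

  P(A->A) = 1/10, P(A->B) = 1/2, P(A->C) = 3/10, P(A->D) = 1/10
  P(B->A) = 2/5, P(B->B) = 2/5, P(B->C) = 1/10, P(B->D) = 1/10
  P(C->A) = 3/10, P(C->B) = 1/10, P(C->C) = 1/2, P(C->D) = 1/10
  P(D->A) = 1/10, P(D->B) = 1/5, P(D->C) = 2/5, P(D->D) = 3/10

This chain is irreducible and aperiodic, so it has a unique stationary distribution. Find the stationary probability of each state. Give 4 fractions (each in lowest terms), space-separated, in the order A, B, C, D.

Answer: 163/640 49/160 201/640 1/8

Derivation:
The stationary distribution satisfies pi = pi * P, i.e.:
  pi_A = 1/10*pi_A + 2/5*pi_B + 3/10*pi_C + 1/10*pi_D
  pi_B = 1/2*pi_A + 2/5*pi_B + 1/10*pi_C + 1/5*pi_D
  pi_C = 3/10*pi_A + 1/10*pi_B + 1/2*pi_C + 2/5*pi_D
  pi_D = 1/10*pi_A + 1/10*pi_B + 1/10*pi_C + 3/10*pi_D
with normalization: pi_A + pi_B + pi_C + pi_D = 1.

Using the first 3 balance equations plus normalization, the linear system A*pi = b is:
  [-9/10, 2/5, 3/10, 1/10] . pi = 0
  [1/2, -3/5, 1/10, 1/5] . pi = 0
  [3/10, 1/10, -1/2, 2/5] . pi = 0
  [1, 1, 1, 1] . pi = 1

Solving yields:
  pi_A = 163/640
  pi_B = 49/160
  pi_C = 201/640
  pi_D = 1/8

Verification (pi * P):
  163/640*1/10 + 49/160*2/5 + 201/640*3/10 + 1/8*1/10 = 163/640 = pi_A  (ok)
  163/640*1/2 + 49/160*2/5 + 201/640*1/10 + 1/8*1/5 = 49/160 = pi_B  (ok)
  163/640*3/10 + 49/160*1/10 + 201/640*1/2 + 1/8*2/5 = 201/640 = pi_C  (ok)
  163/640*1/10 + 49/160*1/10 + 201/640*1/10 + 1/8*3/10 = 1/8 = pi_D  (ok)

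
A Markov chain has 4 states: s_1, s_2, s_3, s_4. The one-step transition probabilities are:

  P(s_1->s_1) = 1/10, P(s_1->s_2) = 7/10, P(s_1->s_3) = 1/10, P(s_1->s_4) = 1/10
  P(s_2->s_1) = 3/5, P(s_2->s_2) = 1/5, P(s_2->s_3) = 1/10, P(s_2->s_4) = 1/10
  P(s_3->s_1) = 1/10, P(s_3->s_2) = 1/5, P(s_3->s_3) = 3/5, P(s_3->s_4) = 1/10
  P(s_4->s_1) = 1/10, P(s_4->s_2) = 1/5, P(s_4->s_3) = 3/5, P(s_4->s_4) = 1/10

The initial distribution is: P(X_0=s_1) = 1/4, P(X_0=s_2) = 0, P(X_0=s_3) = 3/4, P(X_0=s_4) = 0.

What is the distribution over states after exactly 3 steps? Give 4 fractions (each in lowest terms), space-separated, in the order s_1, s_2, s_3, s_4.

Answer: 9/40 53/160 11/32 1/10

Derivation:
Propagating the distribution step by step (d_{t+1} = d_t * P):
d_0 = (s_1=1/4, s_2=0, s_3=3/4, s_4=0)
  d_1[s_1] = 1/4*1/10 + 0*3/5 + 3/4*1/10 + 0*1/10 = 1/10
  d_1[s_2] = 1/4*7/10 + 0*1/5 + 3/4*1/5 + 0*1/5 = 13/40
  d_1[s_3] = 1/4*1/10 + 0*1/10 + 3/4*3/5 + 0*3/5 = 19/40
  d_1[s_4] = 1/4*1/10 + 0*1/10 + 3/4*1/10 + 0*1/10 = 1/10
d_1 = (s_1=1/10, s_2=13/40, s_3=19/40, s_4=1/10)
  d_2[s_1] = 1/10*1/10 + 13/40*3/5 + 19/40*1/10 + 1/10*1/10 = 21/80
  d_2[s_2] = 1/10*7/10 + 13/40*1/5 + 19/40*1/5 + 1/10*1/5 = 1/4
  d_2[s_3] = 1/10*1/10 + 13/40*1/10 + 19/40*3/5 + 1/10*3/5 = 31/80
  d_2[s_4] = 1/10*1/10 + 13/40*1/10 + 19/40*1/10 + 1/10*1/10 = 1/10
d_2 = (s_1=21/80, s_2=1/4, s_3=31/80, s_4=1/10)
  d_3[s_1] = 21/80*1/10 + 1/4*3/5 + 31/80*1/10 + 1/10*1/10 = 9/40
  d_3[s_2] = 21/80*7/10 + 1/4*1/5 + 31/80*1/5 + 1/10*1/5 = 53/160
  d_3[s_3] = 21/80*1/10 + 1/4*1/10 + 31/80*3/5 + 1/10*3/5 = 11/32
  d_3[s_4] = 21/80*1/10 + 1/4*1/10 + 31/80*1/10 + 1/10*1/10 = 1/10
d_3 = (s_1=9/40, s_2=53/160, s_3=11/32, s_4=1/10)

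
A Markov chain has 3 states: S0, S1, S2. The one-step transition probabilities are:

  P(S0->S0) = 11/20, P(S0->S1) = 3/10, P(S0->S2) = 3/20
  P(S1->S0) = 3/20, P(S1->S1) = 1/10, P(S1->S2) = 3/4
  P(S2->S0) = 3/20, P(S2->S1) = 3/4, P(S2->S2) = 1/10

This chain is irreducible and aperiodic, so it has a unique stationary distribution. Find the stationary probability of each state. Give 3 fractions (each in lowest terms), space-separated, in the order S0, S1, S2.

The stationary distribution satisfies pi = pi * P, i.e.:
  pi_S0 = 11/20*pi_S0 + 3/20*pi_S1 + 3/20*pi_S2
  pi_S1 = 3/10*pi_S0 + 1/10*pi_S1 + 3/4*pi_S2
  pi_S2 = 3/20*pi_S0 + 3/4*pi_S1 + 1/10*pi_S2
with normalization: pi_S0 + pi_S1 + pi_S2 = 1.

Using the first 2 balance equations plus normalization, the linear system A*pi = b is:
  [-9/20, 3/20, 3/20] . pi = 0
  [3/10, -9/10, 3/4] . pi = 0
  [1, 1, 1] . pi = 1

Solving yields:
  pi_S0 = 1/4
  pi_S1 = 17/44
  pi_S2 = 4/11

Verification (pi * P):
  1/4*11/20 + 17/44*3/20 + 4/11*3/20 = 1/4 = pi_S0  (ok)
  1/4*3/10 + 17/44*1/10 + 4/11*3/4 = 17/44 = pi_S1  (ok)
  1/4*3/20 + 17/44*3/4 + 4/11*1/10 = 4/11 = pi_S2  (ok)

Answer: 1/4 17/44 4/11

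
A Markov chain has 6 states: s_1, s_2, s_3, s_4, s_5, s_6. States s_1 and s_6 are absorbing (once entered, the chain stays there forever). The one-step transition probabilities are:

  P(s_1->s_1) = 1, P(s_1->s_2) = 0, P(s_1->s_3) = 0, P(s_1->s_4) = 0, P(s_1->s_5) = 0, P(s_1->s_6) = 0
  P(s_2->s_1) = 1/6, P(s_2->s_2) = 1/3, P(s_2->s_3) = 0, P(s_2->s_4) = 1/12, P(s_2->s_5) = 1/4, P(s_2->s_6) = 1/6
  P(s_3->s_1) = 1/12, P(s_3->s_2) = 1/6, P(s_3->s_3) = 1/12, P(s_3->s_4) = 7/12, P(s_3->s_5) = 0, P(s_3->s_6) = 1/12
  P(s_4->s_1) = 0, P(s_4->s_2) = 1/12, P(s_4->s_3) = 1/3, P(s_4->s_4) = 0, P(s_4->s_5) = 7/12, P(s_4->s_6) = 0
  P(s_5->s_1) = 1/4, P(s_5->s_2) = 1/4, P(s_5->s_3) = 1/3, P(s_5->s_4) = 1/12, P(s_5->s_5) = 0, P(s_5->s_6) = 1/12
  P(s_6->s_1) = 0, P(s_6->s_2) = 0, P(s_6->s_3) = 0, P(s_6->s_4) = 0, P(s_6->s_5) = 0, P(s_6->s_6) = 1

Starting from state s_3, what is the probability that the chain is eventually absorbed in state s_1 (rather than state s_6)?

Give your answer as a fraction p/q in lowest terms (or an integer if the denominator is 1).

Answer: 3459/5920

Derivation:
Let a_i = P(absorbed in s_1 | start in state i).
Boundary conditions: a_s_1 = 1, a_s_6 = 0.
For each transient state i, a_i = sum_j P(i->j) * a_j:
  a_s_2 = 1/6*a_s_1 + 1/3*a_s_2 + 0*a_s_3 + 1/12*a_s_4 + 1/4*a_s_5 + 1/6*a_s_6
  a_s_3 = 1/12*a_s_1 + 1/6*a_s_2 + 1/12*a_s_3 + 7/12*a_s_4 + 0*a_s_5 + 1/12*a_s_6
  a_s_4 = 0*a_s_1 + 1/12*a_s_2 + 1/3*a_s_3 + 0*a_s_4 + 7/12*a_s_5 + 0*a_s_6
  a_s_5 = 1/4*a_s_1 + 1/4*a_s_2 + 1/3*a_s_3 + 1/12*a_s_4 + 0*a_s_5 + 1/12*a_s_6

Substituting a_s_1 = 1 and a_s_6 = 0, rearrange to (I - Q) a = r where r[i] = P(i -> s_1):
  [2/3, 0, -1/12, -1/4] . (a_s_2, a_s_3, a_s_4, a_s_5) = 1/6
  [-1/6, 11/12, -7/12, 0] . (a_s_2, a_s_3, a_s_4, a_s_5) = 1/12
  [-1/12, -1/3, 1, -7/12] . (a_s_2, a_s_3, a_s_4, a_s_5) = 0
  [-1/4, -1/3, -1/12, 1] . (a_s_2, a_s_3, a_s_4, a_s_5) = 1/4

Solving yields:
  a_s_2 = 3349/5920
  a_s_3 = 3459/5920
  a_s_4 = 3633/5920
  a_s_5 = 3773/5920

Starting state is s_3, so the absorption probability is a_s_3 = 3459/5920.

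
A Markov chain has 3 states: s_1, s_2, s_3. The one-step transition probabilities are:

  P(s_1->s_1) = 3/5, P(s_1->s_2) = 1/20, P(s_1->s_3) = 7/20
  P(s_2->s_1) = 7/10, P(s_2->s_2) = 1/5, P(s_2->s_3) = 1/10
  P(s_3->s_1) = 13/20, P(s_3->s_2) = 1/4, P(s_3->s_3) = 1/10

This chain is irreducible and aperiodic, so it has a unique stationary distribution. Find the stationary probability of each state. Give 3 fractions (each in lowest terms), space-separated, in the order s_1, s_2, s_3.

The stationary distribution satisfies pi = pi * P, i.e.:
  pi_s_1 = 3/5*pi_s_1 + 7/10*pi_s_2 + 13/20*pi_s_3
  pi_s_2 = 1/20*pi_s_1 + 1/5*pi_s_2 + 1/4*pi_s_3
  pi_s_3 = 7/20*pi_s_1 + 1/10*pi_s_2 + 1/10*pi_s_3
with normalization: pi_s_1 + pi_s_2 + pi_s_3 = 1.

Using the first 2 balance equations plus normalization, the linear system A*pi = b is:
  [-2/5, 7/10, 13/20] . pi = 0
  [1/20, -4/5, 1/4] . pi = 0
  [1, 1, 1] . pi = 1

Solving yields:
  pi_s_1 = 278/445
  pi_s_2 = 53/445
  pi_s_3 = 114/445

Verification (pi * P):
  278/445*3/5 + 53/445*7/10 + 114/445*13/20 = 278/445 = pi_s_1  (ok)
  278/445*1/20 + 53/445*1/5 + 114/445*1/4 = 53/445 = pi_s_2  (ok)
  278/445*7/20 + 53/445*1/10 + 114/445*1/10 = 114/445 = pi_s_3  (ok)

Answer: 278/445 53/445 114/445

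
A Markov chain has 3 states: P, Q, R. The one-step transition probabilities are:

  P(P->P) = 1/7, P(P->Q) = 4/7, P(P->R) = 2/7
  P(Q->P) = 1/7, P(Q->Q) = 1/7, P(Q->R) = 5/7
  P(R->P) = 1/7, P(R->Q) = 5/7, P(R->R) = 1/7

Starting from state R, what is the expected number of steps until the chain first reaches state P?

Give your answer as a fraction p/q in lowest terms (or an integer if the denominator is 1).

Let h_i = expected steps to first reach P from state i.
Boundary: h_P = 0.
First-step equations for the other states:
  h_Q = 1 + 1/7*h_P + 1/7*h_Q + 5/7*h_R
  h_R = 1 + 1/7*h_P + 5/7*h_Q + 1/7*h_R

Substituting h_P = 0 and rearranging gives the linear system (I - Q) h = 1:
  [6/7, -5/7] . (h_Q, h_R) = 1
  [-5/7, 6/7] . (h_Q, h_R) = 1

Solving yields:
  h_Q = 7
  h_R = 7

Starting state is R, so the expected hitting time is h_R = 7.

Answer: 7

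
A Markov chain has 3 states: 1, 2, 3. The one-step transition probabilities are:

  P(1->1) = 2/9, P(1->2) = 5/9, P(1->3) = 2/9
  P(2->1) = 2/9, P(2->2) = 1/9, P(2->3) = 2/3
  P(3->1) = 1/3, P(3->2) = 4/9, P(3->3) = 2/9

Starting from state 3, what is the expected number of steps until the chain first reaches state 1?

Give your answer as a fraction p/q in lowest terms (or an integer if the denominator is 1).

Let h_i = expected steps to first reach 1 from state i.
Boundary: h_1 = 0.
First-step equations for the other states:
  h_2 = 1 + 2/9*h_1 + 1/9*h_2 + 2/3*h_3
  h_3 = 1 + 1/3*h_1 + 4/9*h_2 + 2/9*h_3

Substituting h_1 = 0 and rearranging gives the linear system (I - Q) h = 1:
  [8/9, -2/3] . (h_2, h_3) = 1
  [-4/9, 7/9] . (h_2, h_3) = 1

Solving yields:
  h_2 = 117/32
  h_3 = 27/8

Starting state is 3, so the expected hitting time is h_3 = 27/8.

Answer: 27/8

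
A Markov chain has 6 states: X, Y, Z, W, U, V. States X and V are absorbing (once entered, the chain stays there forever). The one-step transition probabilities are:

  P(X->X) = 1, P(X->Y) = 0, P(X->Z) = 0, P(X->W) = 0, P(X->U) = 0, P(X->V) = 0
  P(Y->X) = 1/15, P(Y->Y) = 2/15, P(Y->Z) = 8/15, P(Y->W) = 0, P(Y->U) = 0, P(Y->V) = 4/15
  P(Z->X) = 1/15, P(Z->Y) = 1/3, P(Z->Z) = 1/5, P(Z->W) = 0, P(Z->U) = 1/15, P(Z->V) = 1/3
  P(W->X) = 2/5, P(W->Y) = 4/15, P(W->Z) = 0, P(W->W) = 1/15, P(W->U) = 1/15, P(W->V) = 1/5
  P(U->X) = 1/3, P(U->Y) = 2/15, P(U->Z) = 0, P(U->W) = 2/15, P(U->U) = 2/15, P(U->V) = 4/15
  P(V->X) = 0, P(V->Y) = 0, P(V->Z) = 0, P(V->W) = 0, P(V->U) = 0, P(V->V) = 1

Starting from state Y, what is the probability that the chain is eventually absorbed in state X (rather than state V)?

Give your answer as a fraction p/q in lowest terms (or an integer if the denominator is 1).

Answer: 266/1287

Derivation:
Let a_i = P(absorbed in X | start in state i).
Boundary conditions: a_X = 1, a_V = 0.
For each transient state i, a_i = sum_j P(i->j) * a_j:
  a_Y = 1/15*a_X + 2/15*a_Y + 8/15*a_Z + 0*a_W + 0*a_U + 4/15*a_V
  a_Z = 1/15*a_X + 1/3*a_Y + 1/5*a_Z + 0*a_W + 1/15*a_U + 1/3*a_V
  a_W = 2/5*a_X + 4/15*a_Y + 0*a_Z + 1/15*a_W + 1/15*a_U + 1/5*a_V
  a_U = 1/3*a_X + 2/15*a_Y + 0*a_Z + 2/15*a_W + 2/15*a_U + 4/15*a_V

Substituting a_X = 1 and a_V = 0, rearrange to (I - Q) a = r where r[i] = P(i -> X):
  [13/15, -8/15, 0, 0] . (a_Y, a_Z, a_W, a_U) = 1/15
  [-1/3, 4/5, 0, -1/15] . (a_Y, a_Z, a_W, a_U) = 1/15
  [-4/15, 0, 14/15, -1/15] . (a_Y, a_Z, a_W, a_U) = 2/5
  [-2/15, 0, -2/15, 13/15] . (a_Y, a_Z, a_W, a_U) = 1/3

Solving yields:
  a_Y = 266/1287
  a_Z = 167/792
  a_W = 2693/5148
  a_U = 1279/2574

Starting state is Y, so the absorption probability is a_Y = 266/1287.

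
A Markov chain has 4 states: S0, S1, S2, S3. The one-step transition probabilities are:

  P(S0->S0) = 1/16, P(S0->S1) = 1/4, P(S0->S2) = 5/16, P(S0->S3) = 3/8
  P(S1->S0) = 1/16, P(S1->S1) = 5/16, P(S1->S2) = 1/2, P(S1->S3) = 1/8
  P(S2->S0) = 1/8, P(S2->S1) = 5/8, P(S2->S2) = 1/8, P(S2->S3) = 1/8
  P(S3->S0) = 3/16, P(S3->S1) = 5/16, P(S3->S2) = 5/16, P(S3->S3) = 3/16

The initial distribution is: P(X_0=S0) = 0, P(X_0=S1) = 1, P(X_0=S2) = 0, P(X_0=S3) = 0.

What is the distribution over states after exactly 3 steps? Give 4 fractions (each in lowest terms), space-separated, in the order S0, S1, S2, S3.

Answer: 403/4096 1607/4096 89/256 331/2048

Derivation:
Propagating the distribution step by step (d_{t+1} = d_t * P):
d_0 = (S0=0, S1=1, S2=0, S3=0)
  d_1[S0] = 0*1/16 + 1*1/16 + 0*1/8 + 0*3/16 = 1/16
  d_1[S1] = 0*1/4 + 1*5/16 + 0*5/8 + 0*5/16 = 5/16
  d_1[S2] = 0*5/16 + 1*1/2 + 0*1/8 + 0*5/16 = 1/2
  d_1[S3] = 0*3/8 + 1*1/8 + 0*1/8 + 0*3/16 = 1/8
d_1 = (S0=1/16, S1=5/16, S2=1/2, S3=1/8)
  d_2[S0] = 1/16*1/16 + 5/16*1/16 + 1/2*1/8 + 1/8*3/16 = 7/64
  d_2[S1] = 1/16*1/4 + 5/16*5/16 + 1/2*5/8 + 1/8*5/16 = 119/256
  d_2[S2] = 1/16*5/16 + 5/16*1/2 + 1/2*1/8 + 1/8*5/16 = 71/256
  d_2[S3] = 1/16*3/8 + 5/16*1/8 + 1/2*1/8 + 1/8*3/16 = 19/128
d_2 = (S0=7/64, S1=119/256, S2=71/256, S3=19/128)
  d_3[S0] = 7/64*1/16 + 119/256*1/16 + 71/256*1/8 + 19/128*3/16 = 403/4096
  d_3[S1] = 7/64*1/4 + 119/256*5/16 + 71/256*5/8 + 19/128*5/16 = 1607/4096
  d_3[S2] = 7/64*5/16 + 119/256*1/2 + 71/256*1/8 + 19/128*5/16 = 89/256
  d_3[S3] = 7/64*3/8 + 119/256*1/8 + 71/256*1/8 + 19/128*3/16 = 331/2048
d_3 = (S0=403/4096, S1=1607/4096, S2=89/256, S3=331/2048)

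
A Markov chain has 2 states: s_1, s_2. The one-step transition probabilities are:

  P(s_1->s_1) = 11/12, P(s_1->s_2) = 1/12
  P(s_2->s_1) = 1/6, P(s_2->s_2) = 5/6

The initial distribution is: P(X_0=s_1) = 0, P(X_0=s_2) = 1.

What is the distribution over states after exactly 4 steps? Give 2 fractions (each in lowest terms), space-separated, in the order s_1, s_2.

Answer: 175/384 209/384

Derivation:
Propagating the distribution step by step (d_{t+1} = d_t * P):
d_0 = (s_1=0, s_2=1)
  d_1[s_1] = 0*11/12 + 1*1/6 = 1/6
  d_1[s_2] = 0*1/12 + 1*5/6 = 5/6
d_1 = (s_1=1/6, s_2=5/6)
  d_2[s_1] = 1/6*11/12 + 5/6*1/6 = 7/24
  d_2[s_2] = 1/6*1/12 + 5/6*5/6 = 17/24
d_2 = (s_1=7/24, s_2=17/24)
  d_3[s_1] = 7/24*11/12 + 17/24*1/6 = 37/96
  d_3[s_2] = 7/24*1/12 + 17/24*5/6 = 59/96
d_3 = (s_1=37/96, s_2=59/96)
  d_4[s_1] = 37/96*11/12 + 59/96*1/6 = 175/384
  d_4[s_2] = 37/96*1/12 + 59/96*5/6 = 209/384
d_4 = (s_1=175/384, s_2=209/384)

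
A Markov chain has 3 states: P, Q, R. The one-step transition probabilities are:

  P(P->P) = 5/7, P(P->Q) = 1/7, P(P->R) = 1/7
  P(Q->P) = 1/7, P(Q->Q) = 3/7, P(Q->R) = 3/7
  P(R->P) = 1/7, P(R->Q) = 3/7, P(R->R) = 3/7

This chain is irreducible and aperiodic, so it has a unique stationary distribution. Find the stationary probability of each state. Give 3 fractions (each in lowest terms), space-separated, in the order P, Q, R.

The stationary distribution satisfies pi = pi * P, i.e.:
  pi_P = 5/7*pi_P + 1/7*pi_Q + 1/7*pi_R
  pi_Q = 1/7*pi_P + 3/7*pi_Q + 3/7*pi_R
  pi_R = 1/7*pi_P + 3/7*pi_Q + 3/7*pi_R
with normalization: pi_P + pi_Q + pi_R = 1.

Using the first 2 balance equations plus normalization, the linear system A*pi = b is:
  [-2/7, 1/7, 1/7] . pi = 0
  [1/7, -4/7, 3/7] . pi = 0
  [1, 1, 1] . pi = 1

Solving yields:
  pi_P = 1/3
  pi_Q = 1/3
  pi_R = 1/3

Verification (pi * P):
  1/3*5/7 + 1/3*1/7 + 1/3*1/7 = 1/3 = pi_P  (ok)
  1/3*1/7 + 1/3*3/7 + 1/3*3/7 = 1/3 = pi_Q  (ok)
  1/3*1/7 + 1/3*3/7 + 1/3*3/7 = 1/3 = pi_R  (ok)

Answer: 1/3 1/3 1/3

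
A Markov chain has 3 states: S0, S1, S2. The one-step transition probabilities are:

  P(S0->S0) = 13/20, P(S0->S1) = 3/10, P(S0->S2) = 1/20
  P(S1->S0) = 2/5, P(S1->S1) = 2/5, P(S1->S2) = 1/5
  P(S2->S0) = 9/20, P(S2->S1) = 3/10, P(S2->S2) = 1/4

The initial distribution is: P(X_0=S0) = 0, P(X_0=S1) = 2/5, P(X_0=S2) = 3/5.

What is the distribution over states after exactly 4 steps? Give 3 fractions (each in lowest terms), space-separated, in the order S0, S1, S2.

Answer: 2163/4000 16667/50000 12591/100000

Derivation:
Propagating the distribution step by step (d_{t+1} = d_t * P):
d_0 = (S0=0, S1=2/5, S2=3/5)
  d_1[S0] = 0*13/20 + 2/5*2/5 + 3/5*9/20 = 43/100
  d_1[S1] = 0*3/10 + 2/5*2/5 + 3/5*3/10 = 17/50
  d_1[S2] = 0*1/20 + 2/5*1/5 + 3/5*1/4 = 23/100
d_1 = (S0=43/100, S1=17/50, S2=23/100)
  d_2[S0] = 43/100*13/20 + 17/50*2/5 + 23/100*9/20 = 519/1000
  d_2[S1] = 43/100*3/10 + 17/50*2/5 + 23/100*3/10 = 167/500
  d_2[S2] = 43/100*1/20 + 17/50*1/5 + 23/100*1/4 = 147/1000
d_2 = (S0=519/1000, S1=167/500, S2=147/1000)
  d_3[S0] = 519/1000*13/20 + 167/500*2/5 + 147/1000*9/20 = 5371/10000
  d_3[S1] = 519/1000*3/10 + 167/500*2/5 + 147/1000*3/10 = 1667/5000
  d_3[S2] = 519/1000*1/20 + 167/500*1/5 + 147/1000*1/4 = 259/2000
d_3 = (S0=5371/10000, S1=1667/5000, S2=259/2000)
  d_4[S0] = 5371/10000*13/20 + 1667/5000*2/5 + 259/2000*9/20 = 2163/4000
  d_4[S1] = 5371/10000*3/10 + 1667/5000*2/5 + 259/2000*3/10 = 16667/50000
  d_4[S2] = 5371/10000*1/20 + 1667/5000*1/5 + 259/2000*1/4 = 12591/100000
d_4 = (S0=2163/4000, S1=16667/50000, S2=12591/100000)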